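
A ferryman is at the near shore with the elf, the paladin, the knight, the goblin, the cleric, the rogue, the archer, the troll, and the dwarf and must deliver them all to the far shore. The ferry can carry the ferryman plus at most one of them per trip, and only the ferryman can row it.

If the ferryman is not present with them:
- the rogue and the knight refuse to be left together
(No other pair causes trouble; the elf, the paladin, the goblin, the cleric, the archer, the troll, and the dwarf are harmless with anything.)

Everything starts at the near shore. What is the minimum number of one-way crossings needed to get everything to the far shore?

Counting alone: the ferryman can take at most 1 across per trip to the far shore, so moving all 9 needs at least 9 loaded trips out, with a return between consecutive ones — at least 17 crossings.
The plan below uses exactly 17 crossings, so it is optimal:
1. Ferryman goes to the far shore with the knight.
2. Ferryman goes back to the near shore alone.
3. Ferryman goes to the far shore with the elf.
4. Ferryman goes back to the near shore alone.
5. Ferryman goes to the far shore with the paladin.
6. Ferryman goes back to the near shore alone.
7. Ferryman goes to the far shore with the goblin.
8. Ferryman goes back to the near shore alone.
9. Ferryman goes to the far shore with the cleric.
10. Ferryman goes back to the near shore alone.
11. Ferryman goes to the far shore with the archer.
12. Ferryman goes back to the near shore alone.
13. Ferryman goes to the far shore with the troll.
14. Ferryman goes back to the near shore alone.
15. Ferryman goes to the far shore with the dwarf.
16. Ferryman goes back to the near shore alone.
17. Ferryman goes to the far shore with the rogue.

17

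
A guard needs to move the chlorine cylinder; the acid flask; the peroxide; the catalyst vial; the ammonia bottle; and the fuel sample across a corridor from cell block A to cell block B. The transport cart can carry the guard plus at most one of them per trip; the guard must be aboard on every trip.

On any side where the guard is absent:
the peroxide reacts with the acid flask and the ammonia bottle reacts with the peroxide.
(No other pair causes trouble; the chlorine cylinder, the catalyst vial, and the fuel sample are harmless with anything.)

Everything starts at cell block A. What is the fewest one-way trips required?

13

Counting alone: the guard can take at most 1 across per trip to cell block B, so moving all 6 needs at least 6 loaded trips out, with a return between consecutive ones — at least 11 crossings.
The safety rule pushes this higher. Following every safe sequence of crossings, the most of the 6 that can be at cell block B as the transport cart arrives there on crossing 11 is 5 — never all 6.
So no plan with fewer than 13 crossings exists, and this one achieves 13:
1. Guard goes to cell block B with the peroxide.
2. Guard goes back to cell block A alone.
3. Guard goes to cell block B with the chlorine cylinder.
4. Guard goes back to cell block A alone.
5. Guard goes to cell block B with the acid flask.
6. Guard goes back to cell block A with the peroxide.
7. Guard goes to cell block B with the ammonia bottle.
8. Guard goes back to cell block A alone.
9. Guard goes to cell block B with the catalyst vial.
10. Guard goes back to cell block A alone.
11. Guard goes to cell block B with the fuel sample.
12. Guard goes back to cell block A alone.
13. Guard goes to cell block B with the peroxide.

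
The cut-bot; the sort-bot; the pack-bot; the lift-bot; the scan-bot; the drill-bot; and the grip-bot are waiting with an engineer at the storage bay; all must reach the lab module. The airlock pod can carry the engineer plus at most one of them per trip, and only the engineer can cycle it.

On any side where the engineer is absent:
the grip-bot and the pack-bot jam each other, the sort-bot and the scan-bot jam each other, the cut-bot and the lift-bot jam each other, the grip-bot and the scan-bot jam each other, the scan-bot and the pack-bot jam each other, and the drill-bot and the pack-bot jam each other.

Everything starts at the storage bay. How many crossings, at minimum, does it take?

impossible

Whatever the first load, the items left behind include a forbidden pair without the engineer. No opening move is safe, so no plan exists.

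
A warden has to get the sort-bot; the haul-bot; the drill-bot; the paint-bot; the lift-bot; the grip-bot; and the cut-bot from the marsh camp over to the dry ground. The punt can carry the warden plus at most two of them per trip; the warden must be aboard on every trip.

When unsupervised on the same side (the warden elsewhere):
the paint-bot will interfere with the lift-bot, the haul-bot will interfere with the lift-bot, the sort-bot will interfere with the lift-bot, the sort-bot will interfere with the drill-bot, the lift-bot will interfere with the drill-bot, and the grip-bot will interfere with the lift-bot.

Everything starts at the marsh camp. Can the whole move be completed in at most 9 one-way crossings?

Counting alone: the warden can take at most 2 across per trip to the dry ground, so moving all 7 needs at least 4 loaded trips out, with a return between consecutive ones — at least 7 crossings.
The safety rule pushes this higher. Following every safe sequence of crossings, the most of the 7 that can be at the dry ground as the punt arrives there on crossings 7, 9 is 5, 6 respectively — never all 7.
So the move cannot be finished within 9 crossings. (The shortest complete plan takes 11:)
1. Warden goes to the dry ground with the lift-bot and the sort-bot.  [the marsh camp: the cut-bot, the drill-bot, the grip-bot, the haul-bot, the paint-bot | the dry ground: the lift-bot, the sort-bot]
2. Warden goes back to the marsh camp with the sort-bot.  [the marsh camp: the cut-bot, the drill-bot, the grip-bot, the haul-bot, the paint-bot, the sort-bot | the dry ground: the lift-bot]
3. Warden goes to the dry ground with the haul-bot and the sort-bot.  [the marsh camp: the cut-bot, the drill-bot, the grip-bot, the paint-bot | the dry ground: the haul-bot, the lift-bot, the sort-bot]
4. Warden goes back to the marsh camp with the lift-bot.  [the marsh camp: the cut-bot, the drill-bot, the grip-bot, the lift-bot, the paint-bot | the dry ground: the haul-bot, the sort-bot]
5. Warden goes to the dry ground with the lift-bot and the paint-bot.  [the marsh camp: the cut-bot, the drill-bot, the grip-bot | the dry ground: the haul-bot, the lift-bot, the paint-bot, the sort-bot]
6. Warden goes back to the marsh camp with the lift-bot.  [the marsh camp: the cut-bot, the drill-bot, the grip-bot, the lift-bot | the dry ground: the haul-bot, the paint-bot, the sort-bot]
7. Warden goes to the dry ground with the drill-bot and the grip-bot.  [the marsh camp: the cut-bot, the lift-bot | the dry ground: the drill-bot, the grip-bot, the haul-bot, the paint-bot, the sort-bot]
8. Warden goes back to the marsh camp with the sort-bot.  [the marsh camp: the cut-bot, the lift-bot, the sort-bot | the dry ground: the drill-bot, the grip-bot, the haul-bot, the paint-bot]
9. Warden goes to the dry ground with the cut-bot and the sort-bot.  [the marsh camp: the lift-bot | the dry ground: the cut-bot, the drill-bot, the grip-bot, the haul-bot, the paint-bot, the sort-bot]
10. Warden goes back to the marsh camp with the sort-bot.  [the marsh camp: the lift-bot, the sort-bot | the dry ground: the cut-bot, the drill-bot, the grip-bot, the haul-bot, the paint-bot]
11. Warden goes to the dry ground with the lift-bot and the sort-bot.  [the marsh camp: — | the dry ground: the cut-bot, the drill-bot, the grip-bot, the haul-bot, the lift-bot, the paint-bot, the sort-bot]

No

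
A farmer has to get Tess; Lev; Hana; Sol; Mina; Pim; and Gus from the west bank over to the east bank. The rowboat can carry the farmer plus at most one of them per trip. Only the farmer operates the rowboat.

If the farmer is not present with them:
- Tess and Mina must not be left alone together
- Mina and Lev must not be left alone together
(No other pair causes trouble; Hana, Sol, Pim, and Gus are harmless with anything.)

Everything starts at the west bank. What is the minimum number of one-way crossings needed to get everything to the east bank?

Counting alone: the farmer can take at most 1 across per trip to the east bank, so moving all 7 needs at least 7 loaded trips out, with a return between consecutive ones — at least 13 crossings.
The safety rule pushes this higher. Following every safe sequence of crossings, the most of the 7 that can be at the east bank as the rowboat arrives there on crossing 13 is 6 — never all 7.
So no plan with fewer than 15 crossings exists, and this one achieves 15:
1. Farmer goes to the east bank with Mina.
2. Farmer goes back to the west bank alone.
3. Farmer goes to the east bank with Tess.
4. Farmer goes back to the west bank with Mina.
5. Farmer goes to the east bank with Lev.
6. Farmer goes back to the west bank alone.
7. Farmer goes to the east bank with Hana.
8. Farmer goes back to the west bank alone.
9. Farmer goes to the east bank with Sol.
10. Farmer goes back to the west bank alone.
11. Farmer goes to the east bank with Pim.
12. Farmer goes back to the west bank alone.
13. Farmer goes to the east bank with Gus.
14. Farmer goes back to the west bank alone.
15. Farmer goes to the east bank with Mina.

15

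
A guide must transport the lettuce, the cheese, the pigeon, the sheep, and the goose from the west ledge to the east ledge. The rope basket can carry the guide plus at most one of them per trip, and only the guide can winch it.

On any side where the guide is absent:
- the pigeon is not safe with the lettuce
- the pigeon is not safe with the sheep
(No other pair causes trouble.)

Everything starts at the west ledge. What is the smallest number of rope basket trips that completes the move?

Counting alone: the guide can take at most 1 across per trip to the east ledge, so moving all 5 needs at least 5 loaded trips out, with a return between consecutive ones — at least 9 crossings.
The safety rule pushes this higher. Following every safe sequence of crossings, the most of the 5 that can be at the east ledge as the rope basket arrives there on crossing 9 is 4 — never all 5.
So no plan with fewer than 11 crossings exists, and this one achieves 11:
1. Guide goes to the east ledge with the pigeon.
2. Guide goes back to the west ledge alone.
3. Guide goes to the east ledge with the lettuce.
4. Guide goes back to the west ledge with the pigeon.
5. Guide goes to the east ledge with the sheep.
6. Guide goes back to the west ledge alone.
7. Guide goes to the east ledge with the cheese.
8. Guide goes back to the west ledge alone.
9. Guide goes to the east ledge with the goose.
10. Guide goes back to the west ledge alone.
11. Guide goes to the east ledge with the pigeon.

11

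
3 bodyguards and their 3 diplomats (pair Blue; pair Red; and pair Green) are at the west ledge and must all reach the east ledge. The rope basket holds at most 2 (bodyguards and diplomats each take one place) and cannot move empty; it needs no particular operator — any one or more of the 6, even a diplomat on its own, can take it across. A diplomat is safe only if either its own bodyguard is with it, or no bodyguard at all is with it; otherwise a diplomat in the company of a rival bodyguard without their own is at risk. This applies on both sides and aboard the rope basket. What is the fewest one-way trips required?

Counting alone: each trip to the east ledge takes at most 2 across and each return brings at least 1 back, so after t trips out (and t−1 returns) at most 2t − (t−1) of the 6 are across; that first reaches 6 at t = 5, so at least 9 crossings are needed.
The safety rule pushes this higher. Following every safe sequence of crossings, the most of the 6 that can be at the east ledge as the rope basket arrives there on crossing 9 is 5 — never all 6.
So no plan with fewer than 11 crossings exists, and this one achieves 11:
1. bodyguard Blue and diplomat Blue cross → the east ledge.
2. bodyguard Blue crosses ← the west ledge.
3. diplomat Green and diplomat Red cross → the east ledge.
4. diplomat Blue crosses ← the west ledge.
5. bodyguard Green and bodyguard Red cross → the east ledge.
6. bodyguard Red and diplomat Red cross ← the west ledge.
7. bodyguard Blue and bodyguard Red cross → the east ledge.
8. diplomat Green crosses ← the west ledge.
9. diplomat Blue and diplomat Red cross → the east ledge.
10. bodyguard Green crosses ← the west ledge.
11. bodyguard Green and diplomat Green cross → the east ledge.

11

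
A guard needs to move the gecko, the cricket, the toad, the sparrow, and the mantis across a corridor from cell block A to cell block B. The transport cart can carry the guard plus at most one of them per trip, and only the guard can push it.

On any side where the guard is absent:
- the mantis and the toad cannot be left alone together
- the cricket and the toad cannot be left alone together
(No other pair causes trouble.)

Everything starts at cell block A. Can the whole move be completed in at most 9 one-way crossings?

Counting alone: the guard can take at most 1 across per trip to cell block B, so moving all 5 needs at least 5 loaded trips out, with a return between consecutive ones — at least 9 crossings.
The safety rule pushes this higher. Following every safe sequence of crossings, the most of the 5 that can be at cell block B as the transport cart arrives there on crossing 9 is 4 — never all 5.
So the move cannot be finished within 9 crossings. (The shortest complete plan takes 11:)
1. Guard goes to cell block B with the toad.  [cell block A: the cricket, the gecko, the mantis, the sparrow | cell block B: the toad]
2. Guard goes back to cell block A alone.  [cell block A: the cricket, the gecko, the mantis, the sparrow | cell block B: the toad]
3. Guard goes to cell block B with the gecko.  [cell block A: the cricket, the mantis, the sparrow | cell block B: the gecko, the toad]
4. Guard goes back to cell block A alone.  [cell block A: the cricket, the mantis, the sparrow | cell block B: the gecko, the toad]
5. Guard goes to cell block B with the cricket.  [cell block A: the mantis, the sparrow | cell block B: the cricket, the gecko, the toad]
6. Guard goes back to cell block A with the toad.  [cell block A: the mantis, the sparrow, the toad | cell block B: the cricket, the gecko]
7. Guard goes to cell block B with the mantis.  [cell block A: the sparrow, the toad | cell block B: the cricket, the gecko, the mantis]
8. Guard goes back to cell block A alone.  [cell block A: the sparrow, the toad | cell block B: the cricket, the gecko, the mantis]
9. Guard goes to cell block B with the sparrow.  [cell block A: the toad | cell block B: the cricket, the gecko, the mantis, the sparrow]
10. Guard goes back to cell block A alone.  [cell block A: the toad | cell block B: the cricket, the gecko, the mantis, the sparrow]
11. Guard goes to cell block B with the toad.  [cell block A: — | cell block B: the cricket, the gecko, the mantis, the sparrow, the toad]

No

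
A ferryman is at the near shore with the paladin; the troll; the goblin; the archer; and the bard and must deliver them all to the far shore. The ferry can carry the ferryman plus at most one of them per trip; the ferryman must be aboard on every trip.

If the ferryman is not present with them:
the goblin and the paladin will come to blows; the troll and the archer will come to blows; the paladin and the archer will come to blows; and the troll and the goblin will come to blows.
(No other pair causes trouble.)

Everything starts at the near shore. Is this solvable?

Whatever the first load, the items left behind include a forbidden pair without the ferryman. No opening move is safe, so no plan exists.

No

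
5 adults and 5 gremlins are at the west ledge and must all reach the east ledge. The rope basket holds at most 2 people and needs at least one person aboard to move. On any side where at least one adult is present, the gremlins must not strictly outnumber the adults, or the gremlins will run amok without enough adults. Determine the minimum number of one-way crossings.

Following every safe sequence of crossings from the start, the most of the 10 that can be at the east ledge as the rope basket arrives there on crossings 1, 3, 5, 7 is 2, 3, 4, 5 respectively; the best ever achieved is 5 of 10.
From crossing 9 on, no configuration arises that was not already reachable earlier: only 13 distinct safe configurations (who is on which side, and where the rope basket is) can ever be reached, none of them has everyone across, and every continuation just revisits them. They are: 0 adults + 0 gremlins across (rope basket back at the start); 0 adults + 1 gremlin across (rope basket there); 0 adults + 1 gremlin across (rope basket back at the start); 0 adults + 2 gremlins across (rope basket there); 0 adults + 2 gremlins across (rope basket back at the start); 0 adults + 3 gremlins across (rope basket there); 0 adults + 3 gremlins across (rope basket back at the start); 0 adults + 4 gremlins across (rope basket there); 0 adults + 4 gremlins across (rope basket back at the start); 0 adults + 5 gremlins across (rope basket there); 1 adult + 1 gremlin across (rope basket there); 1 adult + 1 gremlin across (rope basket back at the start); 2 adults + 2 gremlins across (rope basket there). So no valid plan exists.

impossible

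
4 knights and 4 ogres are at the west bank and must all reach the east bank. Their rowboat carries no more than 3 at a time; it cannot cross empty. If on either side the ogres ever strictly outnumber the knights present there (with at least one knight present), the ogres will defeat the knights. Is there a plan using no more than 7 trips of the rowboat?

No

Counting alone: each trip to the east bank takes at most 3 across and each return brings at least 1 back, so after t trips out (and t−1 returns) at most 3t − (t−1) of the 8 are across; that first reaches 8 at t = 4, so at least 7 crossings are needed.
The safety rule pushes this higher. Following every safe sequence of crossings, the most of the 8 that can be at the east bank as the rowboat arrives there on crossing 7 is 7 — never all 8.
So the move cannot be finished within 7 crossings. (The shortest complete plan takes 9:)
1. 2 ogres → the east bank.  (the west bank: 4K 2O; the east bank: 0K 2O)
2. 1 ogre ← the west bank.  (the west bank: 4K 3O; the east bank: 0K 1O)
3. 3 ogres → the east bank.  (the west bank: 4K 0O; the east bank: 0K 4O)
4. 1 ogre ← the west bank.  (the west bank: 4K 1O; the east bank: 0K 3O)
5. 3 knights → the east bank.  (the west bank: 1K 1O; the east bank: 3K 3O)
6. 1 knight and 1 ogre ← the west bank.  (the west bank: 2K 2O; the east bank: 2K 2O)
7. 2 knights → the east bank.  (the west bank: 0K 2O; the east bank: 4K 2O)
8. 1 ogre ← the west bank.  (the west bank: 0K 3O; the east bank: 4K 1O)
9. 3 ogres → the east bank.  (the west bank: 0K 0O; the east bank: 4K 4O)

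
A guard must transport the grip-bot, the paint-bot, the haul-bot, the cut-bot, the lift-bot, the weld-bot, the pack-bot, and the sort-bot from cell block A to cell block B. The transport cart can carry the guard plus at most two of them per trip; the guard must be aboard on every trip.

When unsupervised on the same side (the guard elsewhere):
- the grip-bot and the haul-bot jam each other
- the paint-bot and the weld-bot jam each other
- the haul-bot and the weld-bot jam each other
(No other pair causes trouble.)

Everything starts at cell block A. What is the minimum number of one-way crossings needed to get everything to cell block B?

Counting alone: the guard can take at most 2 across per trip to cell block B, so moving all 8 needs at least 4 loaded trips out, with a return between consecutive ones — at least 7 crossings.
The plan below uses exactly 7 crossings, so it is optimal:
1. Guard goes to cell block B with the grip-bot and the weld-bot.
2. Guard goes back to cell block A alone.
3. Guard goes to cell block B with the cut-bot and the lift-bot.
4. Guard goes back to cell block A alone.
5. Guard goes to cell block B with the pack-bot and the sort-bot.
6. Guard goes back to cell block A alone.
7. Guard goes to cell block B with the haul-bot and the paint-bot.

7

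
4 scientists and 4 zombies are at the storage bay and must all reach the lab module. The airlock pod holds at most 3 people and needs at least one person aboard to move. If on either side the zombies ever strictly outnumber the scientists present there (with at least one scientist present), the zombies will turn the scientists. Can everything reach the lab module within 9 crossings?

Yes — this plan uses 9 crossings (≤ 9):
1. 2 zombies → the lab module.  (the storage bay: 4S 2Z; the lab module: 0S 2Z)
2. 1 zombie ← the storage bay.  (the storage bay: 4S 3Z; the lab module: 0S 1Z)
3. 3 zombies → the lab module.  (the storage bay: 4S 0Z; the lab module: 0S 4Z)
4. 1 zombie ← the storage bay.  (the storage bay: 4S 1Z; the lab module: 0S 3Z)
5. 3 scientists → the lab module.  (the storage bay: 1S 1Z; the lab module: 3S 3Z)
6. 1 scientist and 1 zombie ← the storage bay.  (the storage bay: 2S 2Z; the lab module: 2S 2Z)
7. 2 scientists → the lab module.  (the storage bay: 0S 2Z; the lab module: 4S 2Z)
8. 1 zombie ← the storage bay.  (the storage bay: 0S 3Z; the lab module: 4S 1Z)
9. 3 zombies → the lab module.  (the storage bay: 0S 0Z; the lab module: 4S 4Z)

Yes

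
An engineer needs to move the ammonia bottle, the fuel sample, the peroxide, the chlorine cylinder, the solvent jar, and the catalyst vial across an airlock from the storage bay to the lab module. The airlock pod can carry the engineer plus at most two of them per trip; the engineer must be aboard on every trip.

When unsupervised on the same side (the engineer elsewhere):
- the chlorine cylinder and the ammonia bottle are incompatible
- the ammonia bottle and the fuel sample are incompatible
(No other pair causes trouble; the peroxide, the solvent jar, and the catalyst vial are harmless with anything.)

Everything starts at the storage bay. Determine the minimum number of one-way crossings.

5

Counting alone: the engineer can take at most 2 across per trip to the lab module, so moving all 6 needs at least 3 loaded trips out, with a return between consecutive ones — at least 5 crossings.
The plan below uses exactly 5 crossings, so it is optimal:
1. Engineer goes to the lab module with the ammonia bottle and the peroxide.  [the storage bay: the catalyst vial, the chlorine cylinder, the fuel sample, the solvent jar | the lab module: the ammonia bottle, the peroxide]
2. Engineer goes back to the storage bay alone.  [the storage bay: the catalyst vial, the chlorine cylinder, the fuel sample, the solvent jar | the lab module: the ammonia bottle, the peroxide]
3. Engineer goes to the lab module with the catalyst vial and the solvent jar.  [the storage bay: the chlorine cylinder, the fuel sample | the lab module: the ammonia bottle, the catalyst vial, the peroxide, the solvent jar]
4. Engineer goes back to the storage bay alone.  [the storage bay: the chlorine cylinder, the fuel sample | the lab module: the ammonia bottle, the catalyst vial, the peroxide, the solvent jar]
5. Engineer goes to the lab module with the chlorine cylinder and the fuel sample.  [the storage bay: — | the lab module: the ammonia bottle, the catalyst vial, the chlorine cylinder, the fuel sample, the peroxide, the solvent jar]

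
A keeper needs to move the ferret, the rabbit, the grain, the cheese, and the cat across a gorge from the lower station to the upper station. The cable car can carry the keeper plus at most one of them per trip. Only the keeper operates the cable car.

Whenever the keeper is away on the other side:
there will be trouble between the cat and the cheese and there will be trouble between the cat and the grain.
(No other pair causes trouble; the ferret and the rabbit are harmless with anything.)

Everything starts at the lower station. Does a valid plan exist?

1. Keeper goes to the upper station with the cat.
2. Keeper goes back to the lower station alone.
3. Keeper goes to the upper station with the ferret.
4. Keeper goes back to the lower station alone.
5. Keeper goes to the upper station with the rabbit.
6. Keeper goes back to the lower station alone.
7. Keeper goes to the upper station with the grain.
8. Keeper goes back to the lower station with the cat.
9. Keeper goes to the upper station with the cheese.
10. Keeper goes back to the lower station alone.
11. Keeper goes to the upper station with the cat.

Yes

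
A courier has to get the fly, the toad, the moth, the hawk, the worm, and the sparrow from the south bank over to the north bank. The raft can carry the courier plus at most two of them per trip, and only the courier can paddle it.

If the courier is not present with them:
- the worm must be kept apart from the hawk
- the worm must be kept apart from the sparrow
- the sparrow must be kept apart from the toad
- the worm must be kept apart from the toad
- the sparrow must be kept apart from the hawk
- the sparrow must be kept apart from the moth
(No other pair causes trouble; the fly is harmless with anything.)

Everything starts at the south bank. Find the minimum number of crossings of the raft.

Counting alone: the courier can take at most 2 across per trip to the north bank, so moving all 6 needs at least 3 loaded trips out, with a return between consecutive ones — at least 5 crossings.
The safety rule pushes this higher. Following every safe sequence of crossings, the most of the 6 that can be at the north bank as the raft arrives there on crossings 5, 7 is 4, 5 respectively — never all 6.
So no plan with fewer than 9 crossings exists, and this one achieves 9:
1. Courier goes to the north bank with the sparrow and the worm.  [the south bank: the fly, the hawk, the moth, the toad | the north bank: the sparrow, the worm]
2. Courier goes back to the south bank with the worm.  [the south bank: the fly, the hawk, the moth, the toad, the worm | the north bank: the sparrow]
3. Courier goes to the north bank with the fly and the worm.  [the south bank: the hawk, the moth, the toad | the north bank: the fly, the sparrow, the worm]
4. Courier goes back to the south bank with the worm.  [the south bank: the hawk, the moth, the toad, the worm | the north bank: the fly, the sparrow]
5. Courier goes to the north bank with the hawk and the toad.  [the south bank: the moth, the worm | the north bank: the fly, the hawk, the sparrow, the toad]
6. Courier goes back to the south bank with the sparrow.  [the south bank: the moth, the sparrow, the worm | the north bank: the fly, the hawk, the toad]
7. Courier goes to the north bank with the moth and the worm.  [the south bank: the sparrow | the north bank: the fly, the hawk, the moth, the toad, the worm]
8. Courier goes back to the south bank with the worm.  [the south bank: the sparrow, the worm | the north bank: the fly, the hawk, the moth, the toad]
9. Courier goes to the north bank with the sparrow and the worm.  [the south bank: — | the north bank: the fly, the hawk, the moth, the sparrow, the toad, the worm]

9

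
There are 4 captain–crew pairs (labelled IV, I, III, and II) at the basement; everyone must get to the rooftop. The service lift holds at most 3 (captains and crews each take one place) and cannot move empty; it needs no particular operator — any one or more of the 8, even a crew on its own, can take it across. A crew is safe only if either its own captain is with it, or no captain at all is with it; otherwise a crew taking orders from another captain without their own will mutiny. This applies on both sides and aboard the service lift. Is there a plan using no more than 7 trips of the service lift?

No

Counting alone: each trip to the rooftop takes at most 3 across and each return brings at least 1 back, so after t trips out (and t−1 returns) at most 3t − (t−1) of the 8 are across; that first reaches 8 at t = 4, so at least 7 crossings are needed.
The safety rule pushes this higher. Following every safe sequence of crossings, the most of the 8 that can be at the rooftop as the service lift arrives there on crossing 7 is 7 — never all 8.
So the move cannot be finished within 7 crossings. (The shortest complete plan takes 9:)
1. captain IV and crew IV cross → the rooftop.
2. captain IV crosses ← the basement.
3. captain I, captain IV, and crew I cross → the rooftop.
4. captain IV and crew IV cross ← the basement.
5. captain II, captain III, and captain IV cross → the rooftop.
6. crew I crosses ← the basement.
7. crew I and crew IV cross → the rooftop.
8. crew IV crosses ← the basement.
9. crew II, crew III, and crew IV cross → the rooftop.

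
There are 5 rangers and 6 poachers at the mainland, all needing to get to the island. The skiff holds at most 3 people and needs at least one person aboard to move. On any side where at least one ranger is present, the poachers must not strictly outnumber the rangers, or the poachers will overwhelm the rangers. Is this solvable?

No

The poachers already outnumber the rangers at the mainland before anyone moves, so the starting position itself is disallowed.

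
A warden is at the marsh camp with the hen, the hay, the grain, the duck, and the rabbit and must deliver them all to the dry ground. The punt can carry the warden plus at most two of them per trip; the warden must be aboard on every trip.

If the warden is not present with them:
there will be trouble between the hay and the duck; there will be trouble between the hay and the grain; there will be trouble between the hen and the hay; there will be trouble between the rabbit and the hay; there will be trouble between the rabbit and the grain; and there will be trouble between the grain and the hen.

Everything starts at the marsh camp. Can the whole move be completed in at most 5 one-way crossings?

Counting alone: the warden can take at most 2 across per trip to the dry ground, so moving all 5 needs at least 3 loaded trips out, with a return between consecutive ones — at least 5 crossings.
The safety rule pushes this higher. Following every safe sequence of crossings, the most of the 5 that can be at the dry ground as the punt arrives there on crossing 5 is 4 — never all 5.
So the move cannot be finished within 5 crossings. (The shortest complete plan takes 7:)
1. Warden goes to the dry ground with the grain and the hay.
2. Warden goes back to the marsh camp with the hay.
3. Warden goes to the dry ground with the duck and the hay.
4. Warden goes back to the marsh camp with the hay.
5. Warden goes to the dry ground with the hen and the rabbit.
6. Warden goes back to the marsh camp with the grain.
7. Warden goes to the dry ground with the grain and the hay.

No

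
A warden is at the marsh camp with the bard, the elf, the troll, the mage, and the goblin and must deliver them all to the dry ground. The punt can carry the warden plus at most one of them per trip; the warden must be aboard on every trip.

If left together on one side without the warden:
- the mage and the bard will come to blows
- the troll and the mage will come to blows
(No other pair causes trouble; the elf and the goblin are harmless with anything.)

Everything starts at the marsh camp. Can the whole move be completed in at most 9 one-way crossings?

Counting alone: the warden can take at most 1 across per trip to the dry ground, so moving all 5 needs at least 5 loaded trips out, with a return between consecutive ones — at least 9 crossings.
The safety rule pushes this higher. Following every safe sequence of crossings, the most of the 5 that can be at the dry ground as the punt arrives there on crossing 9 is 4 — never all 5.
So the move cannot be finished within 9 crossings. (The shortest complete plan takes 11:)
1. Warden goes to the dry ground with the mage.
2. Warden goes back to the marsh camp alone.
3. Warden goes to the dry ground with the bard.
4. Warden goes back to the marsh camp with the mage.
5. Warden goes to the dry ground with the troll.
6. Warden goes back to the marsh camp alone.
7. Warden goes to the dry ground with the elf.
8. Warden goes back to the marsh camp alone.
9. Warden goes to the dry ground with the goblin.
10. Warden goes back to the marsh camp alone.
11. Warden goes to the dry ground with the mage.

No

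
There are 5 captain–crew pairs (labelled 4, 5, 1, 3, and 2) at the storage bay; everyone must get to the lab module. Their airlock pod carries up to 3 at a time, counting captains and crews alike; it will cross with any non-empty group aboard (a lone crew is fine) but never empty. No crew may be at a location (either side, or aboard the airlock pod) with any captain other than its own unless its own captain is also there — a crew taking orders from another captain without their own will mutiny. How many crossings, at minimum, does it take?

11

Counting alone: each trip to the lab module takes at most 3 across and each return brings at least 1 back, so after t trips out (and t−1 returns) at most 3t − (t−1) of the 10 are across; that first reaches 10 at t = 5, so at least 9 crossings are needed.
The safety rule pushes this higher. Following every safe sequence of crossings, the most of the 10 that can be at the lab module as the airlock pod arrives there on crossing 9 is 9 — never all 10.
So no plan with fewer than 11 crossings exists, and this one achieves 11:
1. captain 4 and crew 4 cross → the lab module.
2. captain 4 crosses ← the storage bay.
3. crew 1, crew 3, and crew 5 cross → the lab module.
4. crew 4 crosses ← the storage bay.
5. captain 1, captain 3, and captain 5 cross → the lab module.
6. captain 5 and crew 5 cross ← the storage bay.
7. captain 2, captain 4, and captain 5 cross → the lab module.
8. crew 1 crosses ← the storage bay.
9. crew 4 and crew 5 cross → the lab module.
10. crew 4 crosses ← the storage bay.
11. crew 1, crew 2, and crew 4 cross → the lab module.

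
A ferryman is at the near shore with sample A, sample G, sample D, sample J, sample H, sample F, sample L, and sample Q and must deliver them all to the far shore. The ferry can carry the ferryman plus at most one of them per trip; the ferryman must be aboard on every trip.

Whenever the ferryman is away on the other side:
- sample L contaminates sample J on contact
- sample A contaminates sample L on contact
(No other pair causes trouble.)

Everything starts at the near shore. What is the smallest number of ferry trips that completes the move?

Counting alone: the ferryman can take at most 1 across per trip to the far shore, so moving all 8 needs at least 8 loaded trips out, with a return between consecutive ones — at least 15 crossings.
The safety rule pushes this higher. Following every safe sequence of crossings, the most of the 8 that can be at the far shore as the ferry arrives there on crossing 15 is 7 — never all 8.
So no plan with fewer than 17 crossings exists, and this one achieves 17:
1. Ferryman goes to the far shore with sample L.  [the near shore: sample A, sample D, sample F, sample G, sample H, sample J, sample Q | the far shore: sample L]
2. Ferryman goes back to the near shore alone.  [the near shore: sample A, sample D, sample F, sample G, sample H, sample J, sample Q | the far shore: sample L]
3. Ferryman goes to the far shore with sample A.  [the near shore: sample D, sample F, sample G, sample H, sample J, sample Q | the far shore: sample A, sample L]
4. Ferryman goes back to the near shore with sample L.  [the near shore: sample D, sample F, sample G, sample H, sample J, sample L, sample Q | the far shore: sample A]
5. Ferryman goes to the far shore with sample J.  [the near shore: sample D, sample F, sample G, sample H, sample L, sample Q | the far shore: sample A, sample J]
6. Ferryman goes back to the near shore alone.  [the near shore: sample D, sample F, sample G, sample H, sample L, sample Q | the far shore: sample A, sample J]
7. Ferryman goes to the far shore with sample G.  [the near shore: sample D, sample F, sample H, sample L, sample Q | the far shore: sample A, sample G, sample J]
8. Ferryman goes back to the near shore alone.  [the near shore: sample D, sample F, sample H, sample L, sample Q | the far shore: sample A, sample G, sample J]
9. Ferryman goes to the far shore with sample D.  [the near shore: sample F, sample H, sample L, sample Q | the far shore: sample A, sample D, sample G, sample J]
10. Ferryman goes back to the near shore alone.  [the near shore: sample F, sample H, sample L, sample Q | the far shore: sample A, sample D, sample G, sample J]
11. Ferryman goes to the far shore with sample H.  [the near shore: sample F, sample L, sample Q | the far shore: sample A, sample D, sample G, sample H, sample J]
12. Ferryman goes back to the near shore alone.  [the near shore: sample F, sample L, sample Q | the far shore: sample A, sample D, sample G, sample H, sample J]
13. Ferryman goes to the far shore with sample F.  [the near shore: sample L, sample Q | the far shore: sample A, sample D, sample F, sample G, sample H, sample J]
14. Ferryman goes back to the near shore alone.  [the near shore: sample L, sample Q | the far shore: sample A, sample D, sample F, sample G, sample H, sample J]
15. Ferryman goes to the far shore with sample Q.  [the near shore: sample L | the far shore: sample A, sample D, sample F, sample G, sample H, sample J, sample Q]
16. Ferryman goes back to the near shore alone.  [the near shore: sample L | the far shore: sample A, sample D, sample F, sample G, sample H, sample J, sample Q]
17. Ferryman goes to the far shore with sample L.  [the near shore: — | the far shore: sample A, sample D, sample F, sample G, sample H, sample J, sample L, sample Q]

17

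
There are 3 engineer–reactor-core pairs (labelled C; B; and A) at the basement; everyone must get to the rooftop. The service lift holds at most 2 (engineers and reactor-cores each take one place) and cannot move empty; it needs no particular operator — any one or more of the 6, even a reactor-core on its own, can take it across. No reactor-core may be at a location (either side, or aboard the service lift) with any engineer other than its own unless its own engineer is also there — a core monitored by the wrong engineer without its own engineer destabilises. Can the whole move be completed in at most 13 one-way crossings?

Yes

Yes — this plan uses 11 crossings (≤ 13):
1. engineer C and reactor-core C cross → the rooftop.
2. engineer C crosses ← the basement.
3. reactor-core A and reactor-core B cross → the rooftop.
4. reactor-core C crosses ← the basement.
5. engineer A and engineer B cross → the rooftop.
6. engineer B and reactor-core B cross ← the basement.
7. engineer B and engineer C cross → the rooftop.
8. reactor-core A crosses ← the basement.
9. reactor-core B and reactor-core C cross → the rooftop.
10. engineer A crosses ← the basement.
11. engineer A and reactor-core A cross → the rooftop.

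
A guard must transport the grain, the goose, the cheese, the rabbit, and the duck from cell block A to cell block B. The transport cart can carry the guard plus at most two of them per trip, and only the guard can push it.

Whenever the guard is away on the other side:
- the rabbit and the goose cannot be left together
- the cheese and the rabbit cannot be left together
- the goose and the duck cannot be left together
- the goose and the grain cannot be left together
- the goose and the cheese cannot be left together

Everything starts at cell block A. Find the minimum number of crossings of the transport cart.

7

Counting alone: the guard can take at most 2 across per trip to cell block B, so moving all 5 needs at least 3 loaded trips out, with a return between consecutive ones — at least 5 crossings.
The safety rule pushes this higher. Following every safe sequence of crossings, the most of the 5 that can be at cell block B as the transport cart arrives there on crossing 5 is 4 — never all 5.
So no plan with fewer than 7 crossings exists, and this one achieves 7:
1. Guard goes to cell block B with the cheese and the goose.  [cell block A: the duck, the grain, the rabbit | cell block B: the cheese, the goose]
2. Guard goes back to cell block A with the goose.  [cell block A: the duck, the goose, the grain, the rabbit | cell block B: the cheese]
3. Guard goes to cell block B with the goose and the grain.  [cell block A: the duck, the rabbit | cell block B: the cheese, the goose, the grain]
4. Guard goes back to cell block A with the goose.  [cell block A: the duck, the goose, the rabbit | cell block B: the cheese, the grain]
5. Guard goes to cell block B with the duck and the goose.  [cell block A: the rabbit | cell block B: the cheese, the duck, the goose, the grain]
6. Guard goes back to cell block A with the goose.  [cell block A: the goose, the rabbit | cell block B: the cheese, the duck, the grain]
7. Guard goes to cell block B with the goose and the rabbit.  [cell block A: — | cell block B: the cheese, the duck, the goose, the grain, the rabbit]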